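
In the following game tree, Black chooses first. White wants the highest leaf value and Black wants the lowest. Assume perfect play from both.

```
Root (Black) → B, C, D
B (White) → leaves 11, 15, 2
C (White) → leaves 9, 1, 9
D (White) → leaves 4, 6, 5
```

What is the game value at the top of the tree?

6

B (White): max(11, 15, 2) = 15
C (White): max(9, 1, 9) = 9
D (White): max(4, 6, 5) = 6
Root (Black): min(15, 9, 6) = 6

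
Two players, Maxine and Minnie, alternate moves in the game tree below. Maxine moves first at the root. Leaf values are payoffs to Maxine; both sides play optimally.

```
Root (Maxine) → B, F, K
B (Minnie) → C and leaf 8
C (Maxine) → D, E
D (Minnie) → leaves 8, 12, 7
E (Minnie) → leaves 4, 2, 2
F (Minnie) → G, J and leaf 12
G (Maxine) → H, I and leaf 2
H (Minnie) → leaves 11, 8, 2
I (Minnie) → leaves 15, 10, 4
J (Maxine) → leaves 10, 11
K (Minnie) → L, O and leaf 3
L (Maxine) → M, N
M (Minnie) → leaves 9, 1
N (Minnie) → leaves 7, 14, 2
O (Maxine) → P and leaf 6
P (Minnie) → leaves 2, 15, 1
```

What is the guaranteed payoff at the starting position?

7

D (Minnie): min(8, 12, 7) = 7
E (Minnie): min(4, 2, 2) = 2
C (Maxine): max(7, 2) = 7
B (Minnie): min(7, 8) = 7
H (Minnie): min(11, 8, 2) = 2
I (Minnie): min(15, 10, 4) = 4
G (Maxine): max(2, 4, 2) = 4
J (Maxine): max(10, 11) = 11
F (Minnie): min(4, 11, 12) = 4
M (Minnie): min(9, 1) = 1
N (Minnie): min(7, 14, 2) = 2
L (Maxine): max(1, 2) = 2
P (Minnie): min(2, 15, 1) = 1
O (Maxine): max(1, 6) = 6
K (Minnie): min(2, 6, 3) = 2
Root (Maxine): max(7, 4, 2) = 7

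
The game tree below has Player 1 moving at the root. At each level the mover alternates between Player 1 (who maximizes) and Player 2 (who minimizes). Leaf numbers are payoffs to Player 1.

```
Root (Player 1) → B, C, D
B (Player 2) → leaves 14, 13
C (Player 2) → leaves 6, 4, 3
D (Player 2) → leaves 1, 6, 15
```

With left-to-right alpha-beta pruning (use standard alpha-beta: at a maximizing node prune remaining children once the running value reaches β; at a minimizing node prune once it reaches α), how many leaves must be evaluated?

B [α=-∞,β=+∞]: v=13
C [α=13,β=+∞]: v=6 after child 1 ≤ α → α-cutoff, skip 2
D [α=13,β=+∞]: v=1 after child 1 ≤ α → α-cutoff, skip 2
Root [α=-∞,β=+∞]: v=13
Leaves evaluated: 4 of 8.

4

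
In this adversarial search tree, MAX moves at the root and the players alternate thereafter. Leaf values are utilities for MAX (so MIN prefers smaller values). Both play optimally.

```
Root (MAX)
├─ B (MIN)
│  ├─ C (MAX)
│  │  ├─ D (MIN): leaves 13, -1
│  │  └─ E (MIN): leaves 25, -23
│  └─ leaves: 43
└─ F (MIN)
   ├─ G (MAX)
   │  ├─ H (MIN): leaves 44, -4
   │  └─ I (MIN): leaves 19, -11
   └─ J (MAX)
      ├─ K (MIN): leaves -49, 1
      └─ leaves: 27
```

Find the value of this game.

-1

D (MIN): min(13, -1) = -1
E (MIN): min(25, -23) = -23
C (MAX): max(-1, -23) = -1
B (MIN): min(-1, 43) = -1
H (MIN): min(44, -4) = -4
I (MIN): min(19, -11) = -11
G (MAX): max(-4, -11) = -4
K (MIN): min(-49, 1) = -49
J (MAX): max(-49, 27) = 27
F (MIN): min(-4, 27) = -4
Root (MAX): max(-1, -4) = -1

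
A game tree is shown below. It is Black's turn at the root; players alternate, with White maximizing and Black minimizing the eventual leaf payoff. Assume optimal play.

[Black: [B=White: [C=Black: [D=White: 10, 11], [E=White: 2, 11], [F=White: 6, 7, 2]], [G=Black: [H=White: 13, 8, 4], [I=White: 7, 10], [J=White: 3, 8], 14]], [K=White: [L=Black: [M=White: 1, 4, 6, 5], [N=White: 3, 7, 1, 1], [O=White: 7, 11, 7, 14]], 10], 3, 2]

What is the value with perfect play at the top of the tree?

2

D (White): max(10, 11) = 11
E (White): max(2, 11) = 11
F (White): max(6, 7, 2) = 7
C (Black): min(11, 11, 7) = 7
H (White): max(13, 8, 4) = 13
I (White): max(7, 10) = 10
J (White): max(3, 8) = 8
G (Black): min(13, 10, 8, 14) = 8
B (White): max(7, 8) = 8
M (White): max(1, 4, 6, 5) = 6
N (White): max(3, 7, 1, 1) = 7
O (White): max(7, 11, 7, 14) = 14
L (Black): min(6, 7, 14) = 6
K (White): max(6, 10) = 10
Root (Black): min(8, 10, 3, 2) = 2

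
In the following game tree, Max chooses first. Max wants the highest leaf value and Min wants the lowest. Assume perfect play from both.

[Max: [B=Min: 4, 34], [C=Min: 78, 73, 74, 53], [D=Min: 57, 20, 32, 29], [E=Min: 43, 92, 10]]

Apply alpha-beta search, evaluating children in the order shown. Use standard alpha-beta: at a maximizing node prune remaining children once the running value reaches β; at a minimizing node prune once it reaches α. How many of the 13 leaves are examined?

B [α=-∞,β=+∞]: v=4
C [α=4,β=+∞]: v=53
D [α=53,β=+∞]: v=20 after child 2 ≤ α → α-cutoff, skip 2
E [α=53,β=+∞]: v=43 after child 1 ≤ α → α-cutoff, skip 2
Root [α=-∞,β=+∞]: v=53
Leaves evaluated: 9 of 13.

9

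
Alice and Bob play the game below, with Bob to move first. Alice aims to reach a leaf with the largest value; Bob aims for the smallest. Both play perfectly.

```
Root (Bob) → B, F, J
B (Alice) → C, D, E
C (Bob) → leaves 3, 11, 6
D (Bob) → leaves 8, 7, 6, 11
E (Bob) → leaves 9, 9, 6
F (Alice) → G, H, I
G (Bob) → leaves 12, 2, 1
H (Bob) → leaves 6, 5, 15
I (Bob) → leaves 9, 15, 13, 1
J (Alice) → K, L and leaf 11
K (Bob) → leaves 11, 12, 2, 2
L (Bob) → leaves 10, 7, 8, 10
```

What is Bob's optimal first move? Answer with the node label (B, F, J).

F

C (Bob): min(3, 11, 6) = 3
D (Bob): min(8, 7, 6, 11) = 6
E (Bob): min(9, 9, 6) = 6
B (Alice): max(3, 6, 6) = 6
G (Bob): min(12, 2, 1) = 1
H (Bob): min(6, 5, 15) = 5
I (Bob): min(9, 15, 13, 1) = 1
F (Alice): max(1, 5, 1) = 5
K (Bob): min(11, 12, 2, 2) = 2
L (Bob): min(10, 7, 8, 10) = 7
J (Alice): max(2, 7, 11) = 11
Root (Bob): min(6, 5, 11) = 5
Bob picks the child with the lowest value: F (value 5).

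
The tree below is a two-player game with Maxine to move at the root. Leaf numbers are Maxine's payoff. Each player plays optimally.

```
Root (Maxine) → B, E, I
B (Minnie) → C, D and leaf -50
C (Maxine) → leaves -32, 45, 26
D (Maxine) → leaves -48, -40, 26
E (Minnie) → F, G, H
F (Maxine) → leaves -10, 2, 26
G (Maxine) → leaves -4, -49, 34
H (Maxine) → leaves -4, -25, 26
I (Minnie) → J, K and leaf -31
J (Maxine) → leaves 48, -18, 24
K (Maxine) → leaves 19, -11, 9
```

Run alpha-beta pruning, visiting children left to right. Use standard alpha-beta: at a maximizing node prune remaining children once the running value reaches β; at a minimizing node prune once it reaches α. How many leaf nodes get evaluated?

C [α=-∞,β=+∞]: v=45
D [α=-∞,β=45]: v=26
B [α=-∞,β=+∞]: v=-50
F [α=-50,β=+∞]: v=26
G [α=-50,β=26]: v=34
H [α=-50,β=26]: v=26
E [α=-50,β=+∞]: v=26
J [α=26,β=+∞]: v=48
K [α=26,β=48]: v=19
I [α=26,β=+∞]: v=19 after child 2 ≤ α → α-cutoff, skip 1
Root [α=-∞,β=+∞]: v=26
Leaves evaluated: 22 of 23.

22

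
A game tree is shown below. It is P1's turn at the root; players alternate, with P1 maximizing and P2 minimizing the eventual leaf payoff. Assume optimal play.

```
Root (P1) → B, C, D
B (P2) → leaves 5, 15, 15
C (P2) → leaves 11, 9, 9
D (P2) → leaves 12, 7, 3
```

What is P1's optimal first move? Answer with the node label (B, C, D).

C

B (P2): min(5, 15, 15) = 5
C (P2): min(11, 9, 9) = 9
D (P2): min(12, 7, 3) = 3
Root (P1): max(5, 9, 3) = 9
P1 picks the child with the highest value: C (value 9).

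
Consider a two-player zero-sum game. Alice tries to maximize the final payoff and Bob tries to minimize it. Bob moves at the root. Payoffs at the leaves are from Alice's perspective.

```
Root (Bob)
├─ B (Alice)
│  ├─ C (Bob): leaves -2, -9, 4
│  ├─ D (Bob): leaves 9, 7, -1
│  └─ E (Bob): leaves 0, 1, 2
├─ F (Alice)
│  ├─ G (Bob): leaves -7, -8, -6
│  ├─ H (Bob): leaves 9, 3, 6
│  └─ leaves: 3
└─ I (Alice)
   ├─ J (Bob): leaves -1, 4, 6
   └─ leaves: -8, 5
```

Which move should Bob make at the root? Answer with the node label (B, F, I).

C (Bob): min(-2, -9, 4) = -9
D (Bob): min(9, 7, -1) = -1
E (Bob): min(0, 1, 2) = 0
B (Alice): max(-9, -1, 0) = 0
G (Bob): min(-7, -8, -6) = -8
H (Bob): min(9, 3, 6) = 3
F (Alice): max(-8, 3, 3) = 3
J (Bob): min(-1, 4, 6) = -1
I (Alice): max(-1, -8, 5) = 5
Root (Bob): min(0, 3, 5) = 0
Bob picks the child with the lowest value: B (value 0).

B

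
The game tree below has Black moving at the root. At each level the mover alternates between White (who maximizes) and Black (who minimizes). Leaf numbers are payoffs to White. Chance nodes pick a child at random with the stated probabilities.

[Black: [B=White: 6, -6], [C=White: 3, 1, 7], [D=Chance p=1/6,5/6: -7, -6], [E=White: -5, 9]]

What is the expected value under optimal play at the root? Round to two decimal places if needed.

B (White): max(6, -6) = 6
C (White): max(3, 1, 7) = 7
D (Chance): 1/6·-7 + 5/6·-6 = -6.17
E (White): max(-5, 9) = 9
Root (Black): min(6, 7, -6.17, 9) = -6.17

-6.17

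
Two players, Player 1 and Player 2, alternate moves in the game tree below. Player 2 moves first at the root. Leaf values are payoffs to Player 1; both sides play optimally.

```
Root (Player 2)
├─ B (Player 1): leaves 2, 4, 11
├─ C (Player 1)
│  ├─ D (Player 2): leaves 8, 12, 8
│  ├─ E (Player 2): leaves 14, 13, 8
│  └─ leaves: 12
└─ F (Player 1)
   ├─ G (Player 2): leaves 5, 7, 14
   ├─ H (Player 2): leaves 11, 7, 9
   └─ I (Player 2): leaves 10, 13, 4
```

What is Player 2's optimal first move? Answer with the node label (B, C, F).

F

B (Player 1): max(2, 4, 11) = 11
D (Player 2): min(8, 12, 8) = 8
E (Player 2): min(14, 13, 8) = 8
C (Player 1): max(8, 8, 12) = 12
G (Player 2): min(5, 7, 14) = 5
H (Player 2): min(11, 7, 9) = 7
I (Player 2): min(10, 13, 4) = 4
F (Player 1): max(5, 7, 4) = 7
Root (Player 2): min(11, 12, 7) = 7
Player 2 picks the child with the lowest value: F (value 7).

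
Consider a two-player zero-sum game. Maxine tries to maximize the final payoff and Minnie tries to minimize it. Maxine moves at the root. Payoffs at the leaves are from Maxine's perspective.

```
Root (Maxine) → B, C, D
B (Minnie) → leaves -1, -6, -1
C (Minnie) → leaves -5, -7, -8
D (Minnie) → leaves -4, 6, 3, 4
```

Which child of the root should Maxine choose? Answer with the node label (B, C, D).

B (Minnie): min(-1, -6, -1) = -6
C (Minnie): min(-5, -7, -8) = -8
D (Minnie): min(-4, 6, 3, 4) = -4
Root (Maxine): max(-6, -8, -4) = -4
Maxine picks the child with the highest value: D (value -4).

D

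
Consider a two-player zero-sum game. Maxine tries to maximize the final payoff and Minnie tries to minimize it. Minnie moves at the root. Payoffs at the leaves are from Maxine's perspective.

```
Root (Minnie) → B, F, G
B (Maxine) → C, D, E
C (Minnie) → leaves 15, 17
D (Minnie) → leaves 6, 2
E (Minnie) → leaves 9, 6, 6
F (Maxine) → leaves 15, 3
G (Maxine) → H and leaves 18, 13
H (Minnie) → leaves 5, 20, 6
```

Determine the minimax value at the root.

C (Minnie): min(15, 17) = 15
D (Minnie): min(6, 2) = 2
E (Minnie): min(9, 6, 6) = 6
B (Maxine): max(15, 2, 6) = 15
F (Maxine): max(15, 3) = 15
H (Minnie): min(5, 20, 6) = 5
G (Maxine): max(5, 18, 13) = 18
Root (Minnie): min(15, 15, 18) = 15

15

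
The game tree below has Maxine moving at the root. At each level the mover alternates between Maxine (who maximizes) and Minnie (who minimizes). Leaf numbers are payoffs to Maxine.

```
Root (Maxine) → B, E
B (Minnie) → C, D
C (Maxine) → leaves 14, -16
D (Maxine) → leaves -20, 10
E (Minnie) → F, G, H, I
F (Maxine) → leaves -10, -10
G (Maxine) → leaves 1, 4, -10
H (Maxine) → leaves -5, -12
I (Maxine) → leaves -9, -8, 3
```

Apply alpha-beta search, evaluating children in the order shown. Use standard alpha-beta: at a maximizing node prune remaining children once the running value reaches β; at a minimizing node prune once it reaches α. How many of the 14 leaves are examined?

6

C [α=-∞,β=+∞]: v=14
D [α=-∞,β=14]: v=10
B [α=-∞,β=+∞]: v=10
F [α=10,β=+∞]: v=-10
E [α=10,β=+∞]: v=-10 after child 1 ≤ α → α-cutoff, skip 3
Root [α=-∞,β=+∞]: v=10
Leaves evaluated: 6 of 14.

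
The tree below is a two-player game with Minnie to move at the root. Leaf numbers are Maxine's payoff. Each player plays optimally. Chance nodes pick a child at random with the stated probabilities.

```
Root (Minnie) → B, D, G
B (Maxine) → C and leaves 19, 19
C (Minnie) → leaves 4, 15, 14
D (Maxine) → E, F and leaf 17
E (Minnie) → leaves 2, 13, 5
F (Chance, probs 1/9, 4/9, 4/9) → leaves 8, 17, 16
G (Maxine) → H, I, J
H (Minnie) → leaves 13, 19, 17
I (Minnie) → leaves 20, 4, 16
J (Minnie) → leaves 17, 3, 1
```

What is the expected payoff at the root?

13

C (Minnie): min(4, 15, 14) = 4
B (Maxine): max(4, 19, 19) = 19
E (Minnie): min(2, 13, 5) = 2
F (Chance): 1/9·8 + 4/9·17 + 4/9·16 = 15.56
D (Maxine): max(2, 15.56, 17) = 17
H (Minnie): min(13, 19, 17) = 13
I (Minnie): min(20, 4, 16) = 4
J (Minnie): min(17, 3, 1) = 1
G (Maxine): max(13, 4, 1) = 13
Root (Minnie): min(19, 17, 13) = 13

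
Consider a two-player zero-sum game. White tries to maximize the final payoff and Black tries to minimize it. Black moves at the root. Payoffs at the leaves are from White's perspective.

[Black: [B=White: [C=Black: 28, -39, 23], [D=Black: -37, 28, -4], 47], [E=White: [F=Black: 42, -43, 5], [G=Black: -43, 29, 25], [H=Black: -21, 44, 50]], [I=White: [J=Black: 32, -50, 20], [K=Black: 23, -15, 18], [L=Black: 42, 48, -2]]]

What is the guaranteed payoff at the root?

-21

C (Black): min(28, -39, 23) = -39
D (Black): min(-37, 28, -4) = -37
B (White): max(-39, -37, 47) = 47
F (Black): min(42, -43, 5) = -43
G (Black): min(-43, 29, 25) = -43
H (Black): min(-21, 44, 50) = -21
E (White): max(-43, -43, -21) = -21
J (Black): min(32, -50, 20) = -50
K (Black): min(23, -15, 18) = -15
L (Black): min(42, 48, -2) = -2
I (White): max(-50, -15, -2) = -2
Root (Black): min(47, -21, -2) = -21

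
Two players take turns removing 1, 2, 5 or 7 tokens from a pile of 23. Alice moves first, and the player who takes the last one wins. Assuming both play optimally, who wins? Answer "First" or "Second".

First

Mark each pile size as W (mover wins) or L (mover loses):
i:   0  1  2  3  4  5  6  7  8  9 10 11 12 13 14 15 16 17 18 19 20 21 22 23
     L  W  W  L  W  W  L  W  W  L  W  W  L  W  W  L  W  W  L  W  W  L  W  W
Position 23 is W, so the first player wins.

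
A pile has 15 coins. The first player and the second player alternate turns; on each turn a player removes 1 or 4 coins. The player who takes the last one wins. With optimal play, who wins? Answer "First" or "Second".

Compute winning (W) and losing (L) positions by backward induction:
i:   0  1  2  3  4  5  6  7  8  9 10 11 12 13 14 15
     L  W  L  W  W  L  W  L  W  W  L  W  L  W  W  L
Position 15 is L, so the second player wins.

Second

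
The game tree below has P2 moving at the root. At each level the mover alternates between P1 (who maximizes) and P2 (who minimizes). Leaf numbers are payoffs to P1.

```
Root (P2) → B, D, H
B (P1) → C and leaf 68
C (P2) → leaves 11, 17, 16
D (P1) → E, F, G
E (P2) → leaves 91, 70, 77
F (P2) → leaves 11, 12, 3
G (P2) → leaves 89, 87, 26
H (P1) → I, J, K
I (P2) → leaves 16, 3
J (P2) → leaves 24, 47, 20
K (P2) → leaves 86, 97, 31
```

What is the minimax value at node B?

C: min(11, 17, 16) = 11
B: max(11, 68) = 68

68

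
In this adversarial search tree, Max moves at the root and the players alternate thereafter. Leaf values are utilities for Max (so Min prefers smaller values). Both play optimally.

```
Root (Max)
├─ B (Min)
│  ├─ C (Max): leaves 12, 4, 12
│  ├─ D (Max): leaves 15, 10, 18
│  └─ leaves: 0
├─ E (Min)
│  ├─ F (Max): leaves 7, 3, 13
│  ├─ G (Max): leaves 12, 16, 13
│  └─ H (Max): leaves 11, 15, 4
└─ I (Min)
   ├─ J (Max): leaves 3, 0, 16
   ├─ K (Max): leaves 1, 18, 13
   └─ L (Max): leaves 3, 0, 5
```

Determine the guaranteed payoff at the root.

13

C (Max): max(12, 4, 12) = 12
D (Max): max(15, 10, 18) = 18
B (Min): min(12, 18, 0) = 0
F (Max): max(7, 3, 13) = 13
G (Max): max(12, 16, 13) = 16
H (Max): max(11, 15, 4) = 15
E (Min): min(13, 16, 15) = 13
J (Max): max(3, 0, 16) = 16
K (Max): max(1, 18, 13) = 18
L (Max): max(3, 0, 5) = 5
I (Min): min(16, 18, 5) = 5
Root (Max): max(0, 13, 5) = 13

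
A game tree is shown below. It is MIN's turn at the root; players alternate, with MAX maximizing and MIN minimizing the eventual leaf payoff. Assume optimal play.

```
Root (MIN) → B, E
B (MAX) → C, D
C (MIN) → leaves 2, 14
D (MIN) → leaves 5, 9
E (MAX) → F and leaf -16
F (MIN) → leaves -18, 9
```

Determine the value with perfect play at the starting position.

-16

C (MIN): min(2, 14) = 2
D (MIN): min(5, 9) = 5
B (MAX): max(2, 5) = 5
F (MIN): min(-18, 9) = -18
E (MAX): max(-18, -16) = -16
Root (MIN): min(5, -16) = -16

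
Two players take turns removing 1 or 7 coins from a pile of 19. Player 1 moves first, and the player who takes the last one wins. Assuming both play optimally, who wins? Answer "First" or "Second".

First

Mark each pile size as W (mover wins) or L (mover loses):
i:   0  1  2  3  4  5  6  7  8  9 10 11 12 13 14 15 16 17 18 19
     L  W  L  W  L  W  L  W  L  W  L  W  L  W  L  W  L  W  L  W
Position 19 is W, so the first player wins.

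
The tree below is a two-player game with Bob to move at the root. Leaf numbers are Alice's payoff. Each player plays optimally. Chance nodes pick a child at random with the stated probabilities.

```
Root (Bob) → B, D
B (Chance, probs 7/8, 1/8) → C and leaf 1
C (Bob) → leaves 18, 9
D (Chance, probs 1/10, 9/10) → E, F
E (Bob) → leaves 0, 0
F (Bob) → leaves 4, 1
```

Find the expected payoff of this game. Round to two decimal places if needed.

0.9

C (Bob): min(18, 9) = 9
B (Chance): 7/8·9 + 1/8·1 = 8
E (Bob): min(0, 0) = 0
F (Bob): min(4, 1) = 1
D (Chance): 1/10·0 + 9/10·1 = 0.9
Root (Bob): min(8, 0.9) = 0.9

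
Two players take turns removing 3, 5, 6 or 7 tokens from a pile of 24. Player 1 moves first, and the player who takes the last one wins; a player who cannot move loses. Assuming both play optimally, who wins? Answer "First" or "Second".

First

Compute winning (W) and losing (L) positions by backward induction:
i:   0  1  2  3  4  5  6  7  8  9 10 11 12 13 14 15 16 17 18 19 20 21 22 23 24
     L  L  L  W  W  W  W  W  W  W  L  L  L  W  W  W  W  W  W  W  L  L  L  W  W
Position 24 is W, so the first player wins.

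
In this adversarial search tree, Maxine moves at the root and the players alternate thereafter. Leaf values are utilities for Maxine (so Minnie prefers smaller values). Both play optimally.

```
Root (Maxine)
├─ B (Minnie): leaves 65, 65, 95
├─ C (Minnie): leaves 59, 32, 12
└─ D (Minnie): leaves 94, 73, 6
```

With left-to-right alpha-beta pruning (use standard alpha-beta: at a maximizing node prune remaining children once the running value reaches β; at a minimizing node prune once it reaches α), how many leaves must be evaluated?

B [α=-∞,β=+∞]: v=65
C [α=65,β=+∞]: v=59 after child 1 ≤ α → α-cutoff, skip 2
D [α=65,β=+∞]: v=6
Root [α=-∞,β=+∞]: v=65
Leaves evaluated: 7 of 9.

7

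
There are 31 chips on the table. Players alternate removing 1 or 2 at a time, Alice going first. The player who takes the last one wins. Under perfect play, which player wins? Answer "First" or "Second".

Mark each pile size as W (mover wins) or L (mover loses):
i:   0  1  2  3  4  5  6  7  8  9 10 11 12 13 14 15 16 17 18 19 20 21 22 23 24 25 26 27 28 29 30 31
     L  W  W  L  W  W  L  W  W  L  W  W  L  W  W  L  W  W  L  W  W  L  W  W  L  W  W  L  W  W  L  W
Position 31 is W, so the first player wins.

First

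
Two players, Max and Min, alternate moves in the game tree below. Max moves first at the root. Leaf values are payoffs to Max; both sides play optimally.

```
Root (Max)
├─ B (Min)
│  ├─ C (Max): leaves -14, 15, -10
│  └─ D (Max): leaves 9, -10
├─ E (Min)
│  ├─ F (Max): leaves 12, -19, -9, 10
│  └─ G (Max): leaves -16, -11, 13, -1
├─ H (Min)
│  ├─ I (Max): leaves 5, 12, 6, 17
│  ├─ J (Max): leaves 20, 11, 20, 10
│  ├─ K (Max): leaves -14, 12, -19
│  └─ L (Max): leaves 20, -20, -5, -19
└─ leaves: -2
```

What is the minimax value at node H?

I: max(5, 12, 6, 17) = 17
J: max(20, 11, 20, 10) = 20
K: max(-14, 12, -19) = 12
L: max(20, -20, -5, -19) = 20
H: min(17, 20, 12, 20) = 12

12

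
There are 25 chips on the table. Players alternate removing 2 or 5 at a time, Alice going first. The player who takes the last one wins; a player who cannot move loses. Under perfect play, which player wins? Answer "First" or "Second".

i:   0  1  2  3  4  5  6  7  8  9 10 11 12 13 14 15 16 17 18 19 20 21 22 23 24 25
     L  L  W  W  L  W  W  L  L  W  W  L  W  W  L  L  W  W  L  W  W  L  L  W  W  L
Position 25 is L, so the second player wins.

Second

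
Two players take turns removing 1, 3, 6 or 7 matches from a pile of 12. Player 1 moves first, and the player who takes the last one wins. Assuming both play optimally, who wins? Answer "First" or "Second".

Mark each pile size as W (mover wins) or L (mover loses):
i:   0  1  2  3  4  5  6  7  8  9 10 11 12
     L  W  L  W  L  W  W  W  W  W  W  W  L
Position 12 is L, so the second player wins.

Second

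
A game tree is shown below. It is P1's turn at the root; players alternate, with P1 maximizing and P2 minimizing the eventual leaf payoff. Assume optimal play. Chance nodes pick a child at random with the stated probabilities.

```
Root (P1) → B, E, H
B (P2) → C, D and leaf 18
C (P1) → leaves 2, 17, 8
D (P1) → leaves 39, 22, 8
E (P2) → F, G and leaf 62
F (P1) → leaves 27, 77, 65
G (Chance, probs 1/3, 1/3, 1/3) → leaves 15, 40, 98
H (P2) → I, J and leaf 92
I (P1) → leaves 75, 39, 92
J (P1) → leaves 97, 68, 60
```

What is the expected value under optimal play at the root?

92

C (P1): max(2, 17, 8) = 17
D (P1): max(39, 22, 8) = 39
B (P2): min(17, 39, 18) = 17
F (P1): max(27, 77, 65) = 77
G (Chance): 1/3·15 + 1/3·40 + 1/3·98 = 51
E (P2): min(77, 51, 62) = 51
I (P1): max(75, 39, 92) = 92
J (P1): max(97, 68, 60) = 97
H (P2): min(92, 97, 92) = 92
Root (P1): max(17, 51, 92) = 92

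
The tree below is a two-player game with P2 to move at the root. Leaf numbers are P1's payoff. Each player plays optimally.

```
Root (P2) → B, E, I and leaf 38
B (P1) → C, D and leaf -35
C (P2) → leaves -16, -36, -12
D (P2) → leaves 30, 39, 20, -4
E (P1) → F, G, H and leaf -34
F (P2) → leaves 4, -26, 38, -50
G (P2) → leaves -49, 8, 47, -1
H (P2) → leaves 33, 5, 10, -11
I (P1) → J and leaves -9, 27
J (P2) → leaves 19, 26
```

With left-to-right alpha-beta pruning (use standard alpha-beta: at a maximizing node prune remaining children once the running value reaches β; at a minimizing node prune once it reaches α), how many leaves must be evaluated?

C [α=-∞,β=+∞]: v=-36
D [α=-36,β=+∞]: v=-4
B [α=-∞,β=+∞]: v=-4
F [α=-∞,β=-4]: v=-50
G [α=-50,β=-4]: v=-49
H [α=-49,β=-4]: v=-11
E [α=-∞,β=-4]: v=-11
J [α=-∞,β=-11]: v=19
I [α=-∞,β=-11]: v=19 after child 1 ≥ β → β-cutoff, skip 2
Root [α=-∞,β=+∞]: v=-11
Leaves evaluated: 24 of 26.

24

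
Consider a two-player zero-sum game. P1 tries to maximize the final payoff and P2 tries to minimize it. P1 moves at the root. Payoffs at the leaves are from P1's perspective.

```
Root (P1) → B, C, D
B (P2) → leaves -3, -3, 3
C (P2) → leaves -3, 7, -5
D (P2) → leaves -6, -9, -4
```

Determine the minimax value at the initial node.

-3

B (P2): min(-3, -3, 3) = -3
C (P2): min(-3, 7, -5) = -5
D (P2): min(-6, -9, -4) = -9
Root (P1): max(-3, -5, -9) = -3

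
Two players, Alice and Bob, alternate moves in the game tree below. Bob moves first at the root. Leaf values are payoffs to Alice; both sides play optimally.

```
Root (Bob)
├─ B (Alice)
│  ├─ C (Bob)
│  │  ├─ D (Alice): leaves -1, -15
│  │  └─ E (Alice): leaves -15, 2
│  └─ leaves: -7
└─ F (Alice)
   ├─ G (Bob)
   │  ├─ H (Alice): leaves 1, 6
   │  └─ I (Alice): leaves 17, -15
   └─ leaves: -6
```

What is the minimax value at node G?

H: max(1, 6) = 6
I: max(17, -15) = 17
G: min(6, 17) = 6

6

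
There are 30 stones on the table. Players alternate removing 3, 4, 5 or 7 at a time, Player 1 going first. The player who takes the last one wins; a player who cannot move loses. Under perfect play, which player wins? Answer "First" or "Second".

Second

Mark each pile size as W (mover wins) or L (mover loses):
i:   0  1  2  3  4  5  6  7  8  9 10 11 12 13 14 15 16 17 18 19 20 21 22 23 24 25 26 27 28 29 30
     L  L  L  W  W  W  W  W  W  W  L  L  L  W  W  W  W  W  W  W  L  L  L  W  W  W  W  W  W  W  L
Position 30 is L, so the second player wins.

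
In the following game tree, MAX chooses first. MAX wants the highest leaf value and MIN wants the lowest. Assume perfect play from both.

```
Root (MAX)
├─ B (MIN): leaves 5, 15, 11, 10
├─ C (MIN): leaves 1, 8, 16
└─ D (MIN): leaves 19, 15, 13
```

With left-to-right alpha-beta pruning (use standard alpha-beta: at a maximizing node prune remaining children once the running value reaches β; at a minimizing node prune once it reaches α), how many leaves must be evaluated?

8

B [α=-∞,β=+∞]: v=5
C [α=5,β=+∞]: v=1 after child 1 ≤ α → α-cutoff, skip 2
D [α=5,β=+∞]: v=13
Root [α=-∞,β=+∞]: v=13
Leaves evaluated: 8 of 10.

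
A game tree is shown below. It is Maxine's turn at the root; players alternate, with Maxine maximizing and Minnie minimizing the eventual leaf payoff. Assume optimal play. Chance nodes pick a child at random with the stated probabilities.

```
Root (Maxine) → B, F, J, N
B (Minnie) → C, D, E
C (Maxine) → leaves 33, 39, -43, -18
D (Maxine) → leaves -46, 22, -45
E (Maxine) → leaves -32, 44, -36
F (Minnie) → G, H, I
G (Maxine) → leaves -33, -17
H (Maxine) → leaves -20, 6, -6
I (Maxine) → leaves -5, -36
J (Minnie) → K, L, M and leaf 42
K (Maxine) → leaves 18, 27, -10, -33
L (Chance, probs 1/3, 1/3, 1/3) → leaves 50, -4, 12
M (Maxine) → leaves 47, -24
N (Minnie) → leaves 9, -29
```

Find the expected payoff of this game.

22

C (Maxine): max(33, 39, -43, -18) = 39
D (Maxine): max(-46, 22, -45) = 22
E (Maxine): max(-32, 44, -36) = 44
B (Minnie): min(39, 22, 44) = 22
G (Maxine): max(-33, -17) = -17
H (Maxine): max(-20, 6, -6) = 6
I (Maxine): max(-5, -36) = -5
F (Minnie): min(-17, 6, -5) = -17
K (Maxine): max(18, 27, -10, -33) = 27
L (Chance): 1/3·50 + 1/3·-4 + 1/3·12 = 19.33
M (Maxine): max(47, -24) = 47
J (Minnie): min(27, 19.33, 47, 42) = 19.33
N (Minnie): min(9, -29) = -29
Root (Maxine): max(22, -17, 19.33, -29) = 22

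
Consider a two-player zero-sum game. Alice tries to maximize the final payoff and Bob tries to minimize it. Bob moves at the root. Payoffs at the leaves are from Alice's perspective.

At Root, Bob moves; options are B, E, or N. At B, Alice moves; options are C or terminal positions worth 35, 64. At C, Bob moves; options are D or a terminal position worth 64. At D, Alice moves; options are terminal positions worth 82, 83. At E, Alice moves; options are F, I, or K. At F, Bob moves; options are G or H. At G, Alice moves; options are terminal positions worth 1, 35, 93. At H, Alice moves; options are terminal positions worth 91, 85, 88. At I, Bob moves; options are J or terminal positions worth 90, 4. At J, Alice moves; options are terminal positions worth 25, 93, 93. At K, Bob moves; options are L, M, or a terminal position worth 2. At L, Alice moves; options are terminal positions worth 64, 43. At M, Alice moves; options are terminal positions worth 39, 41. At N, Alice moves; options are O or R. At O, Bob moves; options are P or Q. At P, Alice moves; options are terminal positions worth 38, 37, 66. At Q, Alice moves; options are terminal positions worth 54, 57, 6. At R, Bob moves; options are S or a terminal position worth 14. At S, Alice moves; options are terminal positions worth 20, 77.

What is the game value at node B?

D: max(82, 83) = 83
C: min(83, 64) = 64
B: max(64, 35, 64) = 64

64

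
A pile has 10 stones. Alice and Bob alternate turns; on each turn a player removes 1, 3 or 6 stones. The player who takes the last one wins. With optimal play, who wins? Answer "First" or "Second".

Mark each pile size as W (mover wins) or L (mover loses):
i:   0  1  2  3  4  5  6  7  8  9 10
     L  W  L  W  L  W  W  W  W  L  W
Position 10 is W, so the first player wins.

First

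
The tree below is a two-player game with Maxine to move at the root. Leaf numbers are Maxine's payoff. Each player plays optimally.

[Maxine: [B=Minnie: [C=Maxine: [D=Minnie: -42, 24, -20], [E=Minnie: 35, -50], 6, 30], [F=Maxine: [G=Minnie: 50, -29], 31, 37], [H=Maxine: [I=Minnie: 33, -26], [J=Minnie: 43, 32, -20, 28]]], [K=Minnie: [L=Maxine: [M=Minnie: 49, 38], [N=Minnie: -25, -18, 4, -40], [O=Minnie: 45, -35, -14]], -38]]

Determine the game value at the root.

D (Minnie): min(-42, 24, -20) = -42
E (Minnie): min(35, -50) = -50
C (Maxine): max(-42, -50, 6, 30) = 30
G (Minnie): min(50, -29) = -29
F (Maxine): max(-29, 31, 37) = 37
I (Minnie): min(33, -26) = -26
J (Minnie): min(43, 32, -20, 28) = -20
H (Maxine): max(-26, -20) = -20
B (Minnie): min(30, 37, -20) = -20
M (Minnie): min(49, 38) = 38
N (Minnie): min(-25, -18, 4, -40) = -40
O (Minnie): min(45, -35, -14) = -35
L (Maxine): max(38, -40, -35) = 38
K (Minnie): min(38, -38) = -38
Root (Maxine): max(-20, -38) = -20

-20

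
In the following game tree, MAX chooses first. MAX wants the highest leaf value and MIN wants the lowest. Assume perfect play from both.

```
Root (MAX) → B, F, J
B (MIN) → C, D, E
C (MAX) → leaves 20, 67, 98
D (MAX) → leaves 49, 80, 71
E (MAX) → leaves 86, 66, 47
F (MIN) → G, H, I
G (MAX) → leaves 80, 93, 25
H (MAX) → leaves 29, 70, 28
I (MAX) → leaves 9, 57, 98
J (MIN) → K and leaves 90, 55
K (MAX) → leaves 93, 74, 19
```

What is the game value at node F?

G: max(80, 93, 25) = 93
H: max(29, 70, 28) = 70
I: max(9, 57, 98) = 98
F: min(93, 70, 98) = 70

70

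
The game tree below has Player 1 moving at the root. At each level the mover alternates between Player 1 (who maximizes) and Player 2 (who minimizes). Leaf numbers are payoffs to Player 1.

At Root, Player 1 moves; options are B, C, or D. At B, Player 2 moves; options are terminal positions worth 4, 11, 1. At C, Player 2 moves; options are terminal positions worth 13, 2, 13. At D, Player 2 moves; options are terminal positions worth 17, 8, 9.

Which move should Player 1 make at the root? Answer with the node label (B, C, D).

B (Player 2): min(4, 11, 1) = 1
C (Player 2): min(13, 2, 13) = 2
D (Player 2): min(17, 8, 9) = 8
Root (Player 1): max(1, 2, 8) = 8
Player 1 picks the child with the highest value: D (value 8).

D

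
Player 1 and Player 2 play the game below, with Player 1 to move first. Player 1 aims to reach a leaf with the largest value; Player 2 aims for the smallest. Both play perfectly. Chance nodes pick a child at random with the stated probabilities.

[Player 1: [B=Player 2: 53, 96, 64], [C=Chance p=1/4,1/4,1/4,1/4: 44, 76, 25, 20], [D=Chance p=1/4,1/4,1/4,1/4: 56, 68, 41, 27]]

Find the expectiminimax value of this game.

53

B (Player 2): min(53, 96, 64) = 53
C (Chance): 1/4·44 + 1/4·76 + 1/4·25 + 1/4·20 = 41.25
D (Chance): 1/4·56 + 1/4·68 + 1/4·41 + 1/4·27 = 48
Root (Player 1): max(53, 41.25, 48) = 53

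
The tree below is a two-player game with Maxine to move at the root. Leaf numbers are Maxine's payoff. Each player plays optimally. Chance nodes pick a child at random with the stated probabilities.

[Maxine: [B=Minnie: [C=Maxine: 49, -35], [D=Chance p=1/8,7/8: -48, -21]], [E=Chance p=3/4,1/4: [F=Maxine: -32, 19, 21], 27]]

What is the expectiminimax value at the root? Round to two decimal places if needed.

22.5

C (Maxine): max(49, -35) = 49
D (Chance): 1/8·-48 + 7/8·-21 = -24.38
B (Minnie): min(49, -24.38) = -24.38
F (Maxine): max(-32, 19, 21) = 21
E (Chance): 3/4·21 + 1/4·27 = 22.5
Root (Maxine): max(-24.38, 22.5) = 22.5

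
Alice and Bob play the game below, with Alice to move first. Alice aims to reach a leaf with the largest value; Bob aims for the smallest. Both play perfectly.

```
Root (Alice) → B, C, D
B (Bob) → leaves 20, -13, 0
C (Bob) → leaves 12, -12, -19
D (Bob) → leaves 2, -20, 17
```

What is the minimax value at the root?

-13

B (Bob): min(20, -13, 0) = -13
C (Bob): min(12, -12, -19) = -19
D (Bob): min(2, -20, 17) = -20
Root (Alice): max(-13, -19, -20) = -13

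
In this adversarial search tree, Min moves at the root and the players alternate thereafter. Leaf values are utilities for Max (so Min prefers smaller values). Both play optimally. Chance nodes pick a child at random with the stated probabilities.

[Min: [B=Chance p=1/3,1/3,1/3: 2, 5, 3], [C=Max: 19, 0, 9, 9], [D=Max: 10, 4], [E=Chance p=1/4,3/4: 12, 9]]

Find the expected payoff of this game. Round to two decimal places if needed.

B (Chance): 1/3·2 + 1/3·5 + 1/3·3 = 3.33
C (Max): max(19, 0, 9, 9) = 19
D (Max): max(10, 4) = 10
E (Chance): 1/4·12 + 3/4·9 = 9.75
Root (Min): min(3.33, 19, 10, 9.75) = 3.33

3.33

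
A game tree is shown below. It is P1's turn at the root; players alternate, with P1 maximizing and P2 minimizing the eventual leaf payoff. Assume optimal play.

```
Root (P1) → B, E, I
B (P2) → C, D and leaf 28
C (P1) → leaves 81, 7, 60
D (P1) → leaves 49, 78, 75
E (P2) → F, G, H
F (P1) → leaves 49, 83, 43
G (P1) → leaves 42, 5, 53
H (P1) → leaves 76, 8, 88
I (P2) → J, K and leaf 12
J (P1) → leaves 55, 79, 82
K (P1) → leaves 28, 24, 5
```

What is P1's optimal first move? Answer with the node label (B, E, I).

C (P1): max(81, 7, 60) = 81
D (P1): max(49, 78, 75) = 78
B (P2): min(81, 78, 28) = 28
F (P1): max(49, 83, 43) = 83
G (P1): max(42, 5, 53) = 53
H (P1): max(76, 8, 88) = 88
E (P2): min(83, 53, 88) = 53
J (P1): max(55, 79, 82) = 82
K (P1): max(28, 24, 5) = 28
I (P2): min(82, 28, 12) = 12
Root (P1): max(28, 53, 12) = 53
P1 picks the child with the highest value: E (value 53).

E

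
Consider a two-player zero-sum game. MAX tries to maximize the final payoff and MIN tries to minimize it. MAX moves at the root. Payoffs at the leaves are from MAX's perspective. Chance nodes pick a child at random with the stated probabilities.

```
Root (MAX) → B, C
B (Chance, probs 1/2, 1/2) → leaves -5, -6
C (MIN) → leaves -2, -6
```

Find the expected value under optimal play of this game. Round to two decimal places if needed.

B (Chance): 1/2·-5 + 1/2·-6 = -5.5
C (MIN): min(-2, -6) = -6
Root (MAX): max(-5.5, -6) = -5.5

-5.5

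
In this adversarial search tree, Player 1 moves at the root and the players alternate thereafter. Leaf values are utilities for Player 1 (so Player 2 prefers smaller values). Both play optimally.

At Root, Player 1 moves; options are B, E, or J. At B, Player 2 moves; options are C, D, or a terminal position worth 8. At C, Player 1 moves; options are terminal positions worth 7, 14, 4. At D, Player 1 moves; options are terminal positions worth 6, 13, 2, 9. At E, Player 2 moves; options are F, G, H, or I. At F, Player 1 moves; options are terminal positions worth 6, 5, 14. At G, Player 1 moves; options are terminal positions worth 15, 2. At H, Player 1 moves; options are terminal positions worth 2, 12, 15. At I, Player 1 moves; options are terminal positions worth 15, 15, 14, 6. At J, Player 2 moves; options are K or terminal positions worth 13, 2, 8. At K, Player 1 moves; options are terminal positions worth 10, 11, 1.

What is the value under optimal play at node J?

K: max(10, 11, 1) = 11
J: min(11, 13, 2, 8) = 2

2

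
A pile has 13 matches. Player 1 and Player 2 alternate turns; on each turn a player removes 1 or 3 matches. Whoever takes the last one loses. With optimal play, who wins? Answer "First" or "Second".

Second

Mark each pile size as W (mover wins) or L (mover loses):
i:   0  1  2  3  4  5  6  7  8  9 10 11 12 13
     W  L  W  L  W  L  W  L  W  L  W  L  W  L
Position 13 is L, so the second player wins.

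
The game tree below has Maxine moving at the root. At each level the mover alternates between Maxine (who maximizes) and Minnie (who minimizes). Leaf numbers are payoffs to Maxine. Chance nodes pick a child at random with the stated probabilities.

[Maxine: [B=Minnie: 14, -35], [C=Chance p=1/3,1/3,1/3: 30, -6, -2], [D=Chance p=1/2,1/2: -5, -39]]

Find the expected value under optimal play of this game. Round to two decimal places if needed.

7.33

B (Minnie): min(14, -35) = -35
C (Chance): 1/3·30 + 1/3·-6 + 1/3·-2 = 7.33
D (Chance): 1/2·-5 + 1/2·-39 = -22
Root (Maxine): max(-35, 7.33, -22) = 7.33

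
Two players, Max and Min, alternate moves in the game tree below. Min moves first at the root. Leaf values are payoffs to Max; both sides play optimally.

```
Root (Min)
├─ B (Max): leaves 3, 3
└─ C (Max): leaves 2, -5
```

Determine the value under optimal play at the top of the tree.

B (Max): max(3, 3) = 3
C (Max): max(2, -5) = 2
Root (Min): min(3, 2) = 2

2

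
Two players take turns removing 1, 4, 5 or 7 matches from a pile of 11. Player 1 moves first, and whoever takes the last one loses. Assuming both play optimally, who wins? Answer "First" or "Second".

Positions where the player to move wins (W) vs loses (L):
i:   0  1  2  3  4  5  6  7  8  9 10 11
     W  L  W  L  W  W  W  W  W  L  W  L
Position 11 is L, so the second player wins.

Second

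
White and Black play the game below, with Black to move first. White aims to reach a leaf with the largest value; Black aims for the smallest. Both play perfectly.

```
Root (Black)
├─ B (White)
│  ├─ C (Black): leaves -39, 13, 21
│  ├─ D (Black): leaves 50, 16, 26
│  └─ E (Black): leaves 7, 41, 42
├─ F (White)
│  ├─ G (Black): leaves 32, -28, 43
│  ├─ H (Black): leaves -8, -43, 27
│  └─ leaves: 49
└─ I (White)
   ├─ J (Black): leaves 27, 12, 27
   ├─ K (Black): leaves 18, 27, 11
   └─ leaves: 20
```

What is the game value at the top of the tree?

16

C (Black): min(-39, 13, 21) = -39
D (Black): min(50, 16, 26) = 16
E (Black): min(7, 41, 42) = 7
B (White): max(-39, 16, 7) = 16
G (Black): min(32, -28, 43) = -28
H (Black): min(-8, -43, 27) = -43
F (White): max(-28, -43, 49) = 49
J (Black): min(27, 12, 27) = 12
K (Black): min(18, 27, 11) = 11
I (White): max(12, 11, 20) = 20
Root (Black): min(16, 49, 20) = 16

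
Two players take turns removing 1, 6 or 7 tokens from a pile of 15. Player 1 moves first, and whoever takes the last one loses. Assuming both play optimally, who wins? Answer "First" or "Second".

Second

i:   0  1  2  3  4  5  6  7  8  9 10 11 12 13 14 15
     W  L  W  L  W  L  W  W  W  W  W  W  W  L  W  L
Position 15 is L, so the second player wins.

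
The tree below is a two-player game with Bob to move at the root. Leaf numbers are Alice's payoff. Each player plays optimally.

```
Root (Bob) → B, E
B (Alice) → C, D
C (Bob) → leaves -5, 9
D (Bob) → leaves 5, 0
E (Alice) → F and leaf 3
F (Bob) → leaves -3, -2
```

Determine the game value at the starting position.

0

C (Bob): min(-5, 9) = -5
D (Bob): min(5, 0) = 0
B (Alice): max(-5, 0) = 0
F (Bob): min(-3, -2) = -3
E (Alice): max(-3, 3) = 3
Root (Bob): min(0, 3) = 0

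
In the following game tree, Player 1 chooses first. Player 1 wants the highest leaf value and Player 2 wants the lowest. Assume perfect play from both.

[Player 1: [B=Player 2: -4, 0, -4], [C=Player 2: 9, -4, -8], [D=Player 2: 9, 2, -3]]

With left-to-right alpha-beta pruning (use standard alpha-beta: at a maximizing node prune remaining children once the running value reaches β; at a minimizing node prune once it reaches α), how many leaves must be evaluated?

8

B [α=-∞,β=+∞]: v=-4
C [α=-4,β=+∞]: v=-4 after child 2 ≤ α → α-cutoff, skip 1
D [α=-4,β=+∞]: v=-3
Root [α=-∞,β=+∞]: v=-3
Leaves evaluated: 8 of 9.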